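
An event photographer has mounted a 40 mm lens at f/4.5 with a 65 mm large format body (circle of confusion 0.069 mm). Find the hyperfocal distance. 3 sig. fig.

5.19 m

Hyperfocal distance H = f²/(N·c) + f = 40²/(4.5 × 0.069) + 40 = 1600/0.3105 + 40 ≈ 5193.0 mm ≈ 5.19 m.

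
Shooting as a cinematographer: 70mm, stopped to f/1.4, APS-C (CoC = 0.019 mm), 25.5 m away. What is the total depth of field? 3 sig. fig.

Hyperfocal distance H = f²/(N·c) + f = 70²/(1.4 × 0.019) + 70 = 4900/0.0266 + 70 ≈ 184280.5 mm ≈ 184.3 m.
Near limit Dn = s·(H − f)/(H + s − 2f) = 25500 × (184280.5 − 70) / (184280.5 + 25500 − 2 × 70) = 25500 × 184210.5 / 209640.5 ≈ 22406.8 mm.
Far limit Df = s·(H − f)/(H − s) = 25500 × (184280.5 − 70) / (184280.5 − 25500) = 25500 × 184210.5 / 158780.5 ≈ 29584.0 mm.
Depth of field = Df − Dn = 29584.0 − 22406.8 ≈ 7177.2 mm ≈ 7.18 m.

7.18 m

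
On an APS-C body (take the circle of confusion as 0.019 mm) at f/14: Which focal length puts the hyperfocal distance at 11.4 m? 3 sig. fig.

54.9 mm

From H = f²/(N·c) + f, with f ≪ H: f ≈ √(H·N·c) = √(11400 × 14 × 0.019) = √3032.4 ≈ 55.07 mm.
Exact: f² + N·c·f − N·c·H = 0 ⇒ f = (−N·c + √((N·c)² + 4·N·c·H))/2 = (−0.266 + √12130)/2 ≈ 54.934 mm ≈ 54.9 mm.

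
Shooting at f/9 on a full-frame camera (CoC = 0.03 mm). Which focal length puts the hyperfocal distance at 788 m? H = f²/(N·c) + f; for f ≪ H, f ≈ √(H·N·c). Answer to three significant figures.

From H = f²/(N·c) + f, with f ≪ H: f ≈ √(H·N·c) = √(788000 × 9 × 0.03) = √212760 ≈ 461.3 mm.
The +f correction barely moves this — solving exactly, f² + N·c·f − N·c·H = 0 ⇒ f = (−N·c + √((N·c)² + 4·N·c·H))/2 = (−0.27 + √851040)/2 ≈ 461.12 mm, so f ≈ 461 mm.

461 mm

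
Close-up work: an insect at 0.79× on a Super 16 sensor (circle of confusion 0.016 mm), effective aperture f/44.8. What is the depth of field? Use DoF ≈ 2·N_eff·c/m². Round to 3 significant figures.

At magnification m, DoF ≈ 2·N_eff·c/m² = 2 × 44.8 × 0.016 / 0.79² = 1.434 / 0.6241 ≈ 2.3 mm.

2.30 mm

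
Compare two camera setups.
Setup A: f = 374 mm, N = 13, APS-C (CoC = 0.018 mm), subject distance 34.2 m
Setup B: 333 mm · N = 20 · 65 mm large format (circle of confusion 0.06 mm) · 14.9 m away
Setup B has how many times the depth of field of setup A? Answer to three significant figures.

Setup A: H = 374²/(13×0.018) + 374 ≈ 598134.7 mm; DoF = Df − Dn = 36251.4 − 32368.3 ≈ 3883.1 mm.
Setup B: H = 333²/(20×0.06) + 333 ≈ 92740.5 mm; DoF = Df − Dn = 17688.4 − 12871.0 ≈ 4817.4 mm.
Ratio = 4817.4 / 3883.1 ≈ 1.24.

1.24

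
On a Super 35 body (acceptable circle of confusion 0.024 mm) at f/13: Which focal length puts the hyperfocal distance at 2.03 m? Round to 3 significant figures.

From H = f²/(N·c) + f, with f ≪ H: f ≈ √(H·N·c) = √(2030 × 13 × 0.024) = √633.36 ≈ 25.17 mm.
Exact: f² + N·c·f − N·c·H = 0 ⇒ f = (−N·c + √((N·c)² + 4·N·c·H))/2 = (−0.312 + √2533.5)/2 ≈ 25.011 mm ≈ 25.0 mm.

25.0 mm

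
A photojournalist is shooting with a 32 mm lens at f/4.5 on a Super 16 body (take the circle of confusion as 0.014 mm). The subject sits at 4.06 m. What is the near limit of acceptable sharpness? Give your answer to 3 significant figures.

Hyperfocal distance H = f²/(N·c) + f = 32²/(4.5 × 0.014) + 32 = 1024/0.063 + 32 ≈ 16286.0 mm ≈ 16.29 m.
Near limit Dn = s·(H − f)/(H + s − 2f) = 4060 × (16286.0 − 32) / (16286.0 + 4060 − 2 × 32) = 4060 × 16254.0 / 20282.0 ≈ 3253.7 mm ≈ 3.25 m.

3.25 m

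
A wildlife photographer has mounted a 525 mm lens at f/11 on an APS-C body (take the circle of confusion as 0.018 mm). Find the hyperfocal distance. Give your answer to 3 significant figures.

1390 m

Hyperfocal distance H = f²/(N·c) + f = 525²/(11 × 0.018) + 525 = 275625/0.198 + 525 ≈ 1392570.5 mm ≈ 1390 m.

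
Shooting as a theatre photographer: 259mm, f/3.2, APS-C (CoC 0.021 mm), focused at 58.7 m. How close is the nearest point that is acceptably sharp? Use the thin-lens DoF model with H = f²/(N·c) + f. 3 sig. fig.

Hyperfocal distance H = f²/(N·c) + f = 259²/(3.2 × 0.021) + 259 = 67081/0.0672 + 259 ≈ 998488.2 mm ≈ 998.5 m.
Near limit Dn = s·(H − f)/(H + s − 2f) = 58700 × (998488.2 − 259) / (998488.2 + 58700 − 2 × 259) = 58700 × 998229.2 / 1056670.2 ≈ 55453 mm ≈ 55.5 m.

55.5 m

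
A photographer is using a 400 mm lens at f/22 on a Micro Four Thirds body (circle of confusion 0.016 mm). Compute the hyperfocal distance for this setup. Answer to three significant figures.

455 m

Hyperfocal distance H = f²/(N·c) + f = 400²/(22 × 0.016) + 400 = 160000/0.352 + 400 ≈ 454945.5 mm ≈ 455 m.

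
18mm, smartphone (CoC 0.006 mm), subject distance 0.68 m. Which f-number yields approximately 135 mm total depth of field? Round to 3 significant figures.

f/8.02

Write h = H − f = f²/(N·c). The thin-lens limits are Dn = s·h/(h + (s−f)) and Df = s·h/(h − (s−f)), so DoF = Df − Dn = 2·s·(s−f)·h / (h² − (s−f)²).
That is a quadratic in h: DoF·h² − 2·s·(s−f)·h − DoF·(s−f)² = 0 ⇒ h = (s−f)·(s + √(s² + DoF²)) / DoF = 662 × (680 + √(680² + 135²)) / 135 = 662 × (680 + 693.271) / 135 ≈ 6734.1 mm.
Then N = f²/(c·h) = 18² / (0.006 × 6734.1) = 324 / 40.405 ≈ 8.02.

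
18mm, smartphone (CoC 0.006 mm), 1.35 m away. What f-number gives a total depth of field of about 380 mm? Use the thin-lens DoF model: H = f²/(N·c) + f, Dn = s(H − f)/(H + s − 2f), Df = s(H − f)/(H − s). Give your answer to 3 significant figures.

Write h = H − f = f²/(N·c). The thin-lens limits are Dn = s·h/(h + (s−f)) and Df = s·h/(h − (s−f)), so DoF = Df − Dn = 2·s·(s−f)·h / (h² − (s−f)²).
That is a quadratic in h: DoF·h² − 2·s·(s−f)·h − DoF·(s−f)² = 0 ⇒ h = (s−f)·(s + √(s² + DoF²)) / DoF = 1332 × (1350 + √(1350² + 380²)) / 380 = 1332 × (1350 + 1402.46) / 380 ≈ 9648.1 mm.
Then N = f²/(c·h) = 18² / (0.006 × 9648.1) = 324 / 57.889 ≈ 5.60.

f/5.60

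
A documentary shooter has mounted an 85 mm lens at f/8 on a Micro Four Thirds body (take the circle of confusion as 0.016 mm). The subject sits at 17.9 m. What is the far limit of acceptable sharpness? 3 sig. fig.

26.2 m

Hyperfocal distance H = f²/(N·c) + f = 85²/(8 × 0.016) + 85 = 7225/0.128 + 85 ≈ 56530.3 mm ≈ 56.53 m.
Far limit Df = s·(H − f)/(H − s) = 17900 × (56530.3 − 85) / (56530.3 − 17900) = 17900 × 56445.3 / 38630.3 ≈ 26155 mm ≈ 26.2 m.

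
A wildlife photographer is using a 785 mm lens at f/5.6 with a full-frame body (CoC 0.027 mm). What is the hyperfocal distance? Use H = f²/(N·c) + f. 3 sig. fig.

Hyperfocal distance H = f²/(N·c) + f = 785²/(5.6 × 0.027) + 785 = 616225/0.1512 + 785 ≈ 4076347.2 mm ≈ 4080 m.

4080 m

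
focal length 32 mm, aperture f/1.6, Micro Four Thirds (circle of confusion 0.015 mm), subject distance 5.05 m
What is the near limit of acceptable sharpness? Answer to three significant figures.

4.52 m

Hyperfocal distance H = f²/(N·c) + f = 32²/(1.6 × 0.015) + 32 = 1024/0.024 + 32 ≈ 42698.7 mm ≈ 42.70 m.
Near limit Dn = s·(H − f)/(H + s − 2f) = 5050 × (42698.7 − 32) / (42698.7 + 5050 − 2 × 32) = 5050 × 42666.7 / 47684.7 ≈ 4518.6 mm ≈ 4.52 m.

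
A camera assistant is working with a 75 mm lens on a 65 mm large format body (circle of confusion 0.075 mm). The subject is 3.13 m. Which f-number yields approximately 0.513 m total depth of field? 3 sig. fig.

Write h = H − f = f²/(N·c). The thin-lens limits are Dn = s·h/(h + (s−f)) and Df = s·h/(h − (s−f)), so DoF = Df − Dn = 2·s·(s−f)·h / (h² − (s−f)²).
That is a quadratic in h: DoF·h² − 2·s·(s−f)·h − DoF·(s−f)² = 0 ⇒ h = (s−f)·(s + √(s² + DoF²)) / DoF = 3055 × (3130 + √(3130² + 513²)) / 513 = 3055 × (3130 + 3171.76) / 513 ≈ 37528 mm.
Then N = f²/(c·h) = 75² / (0.075 × 37528) = 5625 / 2814.6 ≈ 2.00.

f/2.00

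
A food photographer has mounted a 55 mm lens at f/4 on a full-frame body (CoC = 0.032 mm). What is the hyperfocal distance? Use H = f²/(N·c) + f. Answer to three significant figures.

Hyperfocal distance H = f²/(N·c) + f = 55²/(4 × 0.032) + 55 = 3025/0.128 + 55 ≈ 23687.8 mm ≈ 23.7 m.

23.7 m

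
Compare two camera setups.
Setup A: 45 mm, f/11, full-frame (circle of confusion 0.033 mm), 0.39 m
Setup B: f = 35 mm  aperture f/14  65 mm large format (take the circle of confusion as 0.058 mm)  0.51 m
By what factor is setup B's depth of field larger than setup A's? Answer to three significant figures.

7.36

Setup A: H = 45²/(11×0.033) + 45 ≈ 5623.5 mm; DoF = Df − Dn = 415.709 − 367.285 ≈ 48.424 mm.
Setup B: H = 35²/(14×0.058) + 35 ≈ 1543.6 mm; DoF = Df − Dn = 744.37 − 387.87 ≈ 356.50 mm.
Ratio = 356.50 / 48.424 ≈ 7.36.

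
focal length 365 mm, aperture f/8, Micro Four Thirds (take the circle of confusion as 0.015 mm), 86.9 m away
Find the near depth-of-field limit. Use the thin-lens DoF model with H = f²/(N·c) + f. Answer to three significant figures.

80.6 m

Hyperfocal distance H = f²/(N·c) + f = 365²/(8 × 0.015) + 365 = 133225/0.12 + 365 ≈ 1110573.3 mm ≈ 1111 m.
Near limit Dn = s·(H − f)/(H + s − 2f) = 86900 × (1110573.3 − 365) / (1110573.3 + 86900 − 2 × 365) = 86900 × 1110208.3 / 1196743.3 ≈ 80616 mm ≈ 80.6 m.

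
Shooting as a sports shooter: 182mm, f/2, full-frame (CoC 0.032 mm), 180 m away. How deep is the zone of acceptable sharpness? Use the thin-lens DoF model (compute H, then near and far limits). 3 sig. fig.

Hyperfocal distance H = f²/(N·c) + f = 182²/(2 × 0.032) + 182 = 33124/0.064 + 182 ≈ 517744.5 mm ≈ 517.7 m.
Near limit Dn = s·(H − f)/(H + s − 2f) = 180000 × (517744.5 − 182) / (517744.5 + 180000 − 2 × 182) = 180000 × 517562.5 / 697380.5 ≈ 133587 mm.
Far limit Df = s·(H − f)/(H − s) = 180000 × (517744.5 − 182) / (517744.5 − 180000) = 180000 × 517562.5 / 337744.5 ≈ 275834 mm.
Depth of field = Df − Dn = 275834 − 133587 ≈ 142247 mm ≈ 142 m.

142 m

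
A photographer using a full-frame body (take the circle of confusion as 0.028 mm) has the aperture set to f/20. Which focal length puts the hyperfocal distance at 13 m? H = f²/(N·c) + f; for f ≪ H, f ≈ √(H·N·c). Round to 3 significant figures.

From H = f²/(N·c) + f, with f ≪ H: f ≈ √(H·N·c) = √(13000 × 20 × 0.028) = √7280.0 ≈ 85.32 mm.
Exact: f² + N·c·f − N·c·H = 0 ⇒ f = (−N·c + √((N·c)² + 4·N·c·H))/2 = (−0.56 + √29120)/2 ≈ 85.043 mm ≈ 85.0 mm.

85.0 mm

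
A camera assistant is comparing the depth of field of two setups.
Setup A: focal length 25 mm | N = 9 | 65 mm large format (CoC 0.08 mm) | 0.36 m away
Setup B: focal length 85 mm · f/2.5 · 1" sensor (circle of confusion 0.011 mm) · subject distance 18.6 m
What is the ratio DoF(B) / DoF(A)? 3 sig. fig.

8.07

Setup A: H = 25²/(9×0.08) + 25 ≈ 893.1 mm; DoF = Df − Dn = 586.24 − 259.76 ≈ 326.48 mm.
Setup B: H = 85²/(2.5×0.011) + 85 ≈ 262812.3 mm; DoF = Df − Dn = 20010.2 − 17375.5 ≈ 2634.7 mm.
Ratio = 2634.7 / 326.48 ≈ 8.07.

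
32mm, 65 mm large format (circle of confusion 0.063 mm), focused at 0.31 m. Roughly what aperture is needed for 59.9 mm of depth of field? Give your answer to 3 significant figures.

f/5.60

Write h = H − f = f²/(N·c). The thin-lens limits are Dn = s·h/(h + (s−f)) and Df = s·h/(h − (s−f)), so DoF = Df − Dn = 2·s·(s−f)·h / (h² − (s−f)²).
That is a quadratic in h: DoF·h² − 2·s·(s−f)·h − DoF·(s−f)² = 0 ⇒ h = (s−f)·(s + √(s² + DoF²)) / DoF = 278 × (310 + √(310² + 59.9²)) / 59.9 = 278 × (310 + 315.734) / 59.9 ≈ 2904.1 mm.
Then N = f²/(c·h) = 32² / (0.063 × 2904.1) = 1024 / 182.96 ≈ 5.60.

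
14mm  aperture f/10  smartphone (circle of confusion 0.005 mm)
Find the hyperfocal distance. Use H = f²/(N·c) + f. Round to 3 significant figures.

Hyperfocal distance H = f²/(N·c) + f = 14²/(10 × 0.005) + 14 = 196/0.05 + 14 ≈ 3934.0 mm ≈ 3.93 m.

3.93 m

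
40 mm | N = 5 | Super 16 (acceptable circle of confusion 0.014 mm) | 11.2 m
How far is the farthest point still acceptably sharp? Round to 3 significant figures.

Hyperfocal distance H = f²/(N·c) + f = 40²/(5 × 0.014) + 40 = 1600/0.07 + 40 ≈ 22897.1 mm ≈ 22.90 m.
Far limit Df = s·(H − f)/(H − s) = 11200 × (22897.1 − 40) / (22897.1 − 11200) = 11200 × 22857.1 / 11697.1 ≈ 21886 mm ≈ 21.9 m.

21.9 m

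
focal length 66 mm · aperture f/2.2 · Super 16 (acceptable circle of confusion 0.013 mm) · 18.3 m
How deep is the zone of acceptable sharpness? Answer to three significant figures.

Hyperfocal distance H = f²/(N·c) + f = 66²/(2.2 × 0.013) + 66 = 4356/0.0286 + 66 ≈ 152373.7 mm ≈ 152.4 m.
Near limit Dn = s·(H − f)/(H + s − 2f) = 18300 × (152373.7 − 66) / (152373.7 + 18300 − 2 × 66) = 18300 × 152307.7 / 170541.7 ≈ 16343.4 mm.
Far limit Df = s·(H − f)/(H − s) = 18300 × (152373.7 − 66) / (152373.7 − 18300) = 18300 × 152307.7 / 134073.7 ≈ 20788.8 mm.
Depth of field = Df − Dn = 20788.8 − 16343.4 ≈ 4445.4 mm ≈ 4.45 m.

4.45 m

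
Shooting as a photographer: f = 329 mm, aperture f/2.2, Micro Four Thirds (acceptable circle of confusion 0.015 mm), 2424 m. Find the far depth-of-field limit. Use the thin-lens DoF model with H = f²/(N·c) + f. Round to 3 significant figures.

9280 m

Hyperfocal distance H = f²/(N·c) + f = 329²/(2.2 × 0.015) + 329 = 108241/0.033 + 329 ≈ 3280359.3 mm ≈ 3280 m.
Far limit Df = s·(H − f)/(H − s) = 2424000 × (3280359.3 − 329) / (3280359.3 − 2424000) = 2424000 × 3280030.3 / 856359.3 ≈ 9284413 mm ≈ 9280 m.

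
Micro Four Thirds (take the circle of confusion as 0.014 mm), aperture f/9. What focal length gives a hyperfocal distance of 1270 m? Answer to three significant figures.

400 mm

From H = f²/(N·c) + f, with f ≪ H: f ≈ √(H·N·c) = √(1270000 × 9 × 0.014) = √160020 ≈ 400.0 mm.
The +f correction barely moves this — solving exactly, f² + N·c·f − N·c·H = 0 ⇒ f = (−N·c + √((N·c)² + 4·N·c·H))/2 = (−0.126 + √640080)/2 ≈ 399.96 mm, so f ≈ 400 mm.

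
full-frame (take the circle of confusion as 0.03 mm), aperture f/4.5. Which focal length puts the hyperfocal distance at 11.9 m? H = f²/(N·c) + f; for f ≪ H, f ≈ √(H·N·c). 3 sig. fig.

40.0 mm

From H = f²/(N·c) + f, with f ≪ H: f ≈ √(H·N·c) = √(11900 × 4.5 × 0.03) = √1606.5 ≈ 40.08 mm.
Exact: f² + N·c·f − N·c·H = 0 ⇒ f = (−N·c + √((N·c)² + 4·N·c·H))/2 = (−0.135 + √6426.0)/2 ≈ 40.014 mm ≈ 40.0 mm.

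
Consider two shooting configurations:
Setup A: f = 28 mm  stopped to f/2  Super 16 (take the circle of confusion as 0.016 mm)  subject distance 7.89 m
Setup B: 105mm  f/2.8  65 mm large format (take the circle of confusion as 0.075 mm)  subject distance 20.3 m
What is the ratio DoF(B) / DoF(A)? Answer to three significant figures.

3.25

Setup A: H = 28²/(2×0.016) + 28 ≈ 24528.0 mm; DoF = Df − Dn = 11618.3 − 5973.2 ≈ 5645.1 mm.
Setup B: H = 105²/(2.8×0.075) + 105 ≈ 52605.0 mm; DoF = Df − Dn = 32990 − 14661 ≈ 18329 mm.
Ratio = 18329 / 5645.1 ≈ 3.25.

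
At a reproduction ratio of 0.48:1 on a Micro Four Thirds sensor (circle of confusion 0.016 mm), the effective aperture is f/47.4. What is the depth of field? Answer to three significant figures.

6.58 mm

At magnification m, DoF ≈ 2·N_eff·c/m² = 2 × 47.4 × 0.016 / 0.48² = 1.517 / 0.2304 ≈ 6.58 mm.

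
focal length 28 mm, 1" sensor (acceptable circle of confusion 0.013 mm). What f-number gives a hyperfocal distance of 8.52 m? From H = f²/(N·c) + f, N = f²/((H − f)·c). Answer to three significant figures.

f/7.10

Rearrange H = f²/(N·c) + f for N: N = f² / ((H − f)·c).
N = 28² / ((8520 − 28) × 0.013) = 784 / 110.4 ≈ 7.10.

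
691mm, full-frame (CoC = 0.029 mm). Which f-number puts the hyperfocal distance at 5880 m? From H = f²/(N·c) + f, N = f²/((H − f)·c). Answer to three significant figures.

f/2.80

Rearrange H = f²/(N·c) + f for N: N = f² / ((H − f)·c).
N = 691² / ((5880000 − 691) × 0.029) = 477481 / 170500 ≈ 2.80.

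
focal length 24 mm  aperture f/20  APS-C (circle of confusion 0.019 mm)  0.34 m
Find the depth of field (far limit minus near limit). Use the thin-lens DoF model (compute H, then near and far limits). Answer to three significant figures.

148 mm

Hyperfocal distance H = f²/(N·c) + f = 24²/(20 × 0.019) + 24 = 576/0.38 + 24 ≈ 1539.8 mm ≈ 1.540 m.
Near limit Dn = s·(H − f)/(H + s − 2f) = 340 × (1539.8 − 24) / (1539.8 + 340 − 2 × 24) = 340 × 1515.8 / 1831.8 ≈ 281.35 mm.
Far limit Df = s·(H − f)/(H − s) = 340 × (1539.8 − 24) / (1539.8 − 340) = 340 × 1515.8 / 1199.8 ≈ 429.55 mm.
Depth of field = Df − Dn = 429.55 − 281.35 ≈ 148.20 mm.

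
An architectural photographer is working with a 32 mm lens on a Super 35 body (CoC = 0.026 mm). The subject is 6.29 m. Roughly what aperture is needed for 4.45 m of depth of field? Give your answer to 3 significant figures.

Write h = H − f = f²/(N·c). The thin-lens limits are Dn = s·h/(h + (s−f)) and Df = s·h/(h − (s−f)), so DoF = Df − Dn = 2·s·(s−f)·h / (h² − (s−f)²).
That is a quadratic in h: DoF·h² − 2·s·(s−f)·h − DoF·(s−f)² = 0 ⇒ h = (s−f)·(s + √(s² + DoF²)) / DoF = 6258 × (6290 + √(6290² + 4450²)) / 4450 = 6258 × (6290 + 7704.97) / 4450 ≈ 19681 mm.
Then N = f²/(c·h) = 32² / (0.026 × 19681) = 1024 / 511.71 ≈ 2.00.

f/2.00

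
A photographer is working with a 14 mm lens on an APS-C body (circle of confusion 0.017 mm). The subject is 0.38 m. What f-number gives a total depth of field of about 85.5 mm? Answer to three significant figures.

Write h = H − f = f²/(N·c). The thin-lens limits are Dn = s·h/(h + (s−f)) and Df = s·h/(h − (s−f)), so DoF = Df − Dn = 2·s·(s−f)·h / (h² − (s−f)²).
That is a quadratic in h: DoF·h² − 2·s·(s−f)·h − DoF·(s−f)² = 0 ⇒ h = (s−f)·(s + √(s² + DoF²)) / DoF = 366 × (380 + √(380² + 85.5²)) / 85.5 = 366 × (380 + 389.500) / 85.5 ≈ 3294.0 mm.
Then N = f²/(c·h) = 14² / (0.017 × 3294.0) = 196 / 55.998 ≈ 3.50.

f/3.50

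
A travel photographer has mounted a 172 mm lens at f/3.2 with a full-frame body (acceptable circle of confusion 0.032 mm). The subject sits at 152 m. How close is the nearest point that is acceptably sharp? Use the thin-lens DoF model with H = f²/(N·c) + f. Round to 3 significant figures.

Hyperfocal distance H = f²/(N·c) + f = 172²/(3.2 × 0.032) + 172 = 29584/0.1024 + 172 ≈ 289078.2 mm ≈ 289.1 m.
Near limit Dn = s·(H − f)/(H + s − 2f) = 152000 × (289078.2 − 172) / (289078.2 + 152000 − 2 × 172) = 152000 × 288906.2 / 440734.2 ≈ 99638 mm ≈ 99.6 m.

99.6 m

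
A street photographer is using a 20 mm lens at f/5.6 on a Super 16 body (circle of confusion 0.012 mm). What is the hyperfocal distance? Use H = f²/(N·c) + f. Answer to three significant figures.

Hyperfocal distance H = f²/(N·c) + f = 20²/(5.6 × 0.012) + 20 = 400/0.0672 + 20 ≈ 5972.4 mm ≈ 5.97 m.

5.97 m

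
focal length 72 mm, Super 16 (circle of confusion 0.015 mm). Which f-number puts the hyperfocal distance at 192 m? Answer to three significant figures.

Rearrange H = f²/(N·c) + f for N: N = f² / ((H − f)·c).
N = 72² / ((192000 − 72) × 0.015) = 5184 / 2879 ≈ 1.80.

f/1.80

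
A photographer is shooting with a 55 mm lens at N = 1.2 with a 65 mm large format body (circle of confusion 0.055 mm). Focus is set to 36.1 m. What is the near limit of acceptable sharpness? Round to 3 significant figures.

Hyperfocal distance H = f²/(N·c) + f = 55²/(1.2 × 0.055) + 55 = 3025/0.066 + 55 ≈ 45888.3 mm ≈ 45.89 m.
Near limit Dn = s·(H − f)/(H + s − 2f) = 36100 × (45888.3 − 55) / (45888.3 + 36100 − 2 × 55) = 36100 × 45833.3 / 81878.3 ≈ 20208 mm ≈ 20.2 m.

20.2 m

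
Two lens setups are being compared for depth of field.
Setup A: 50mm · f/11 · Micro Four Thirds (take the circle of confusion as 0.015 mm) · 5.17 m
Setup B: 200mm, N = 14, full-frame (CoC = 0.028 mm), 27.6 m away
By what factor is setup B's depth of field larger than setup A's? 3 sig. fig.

4.05

Setup A: H = 50²/(11×0.015) + 50 ≈ 15201.5 mm; DoF = Df − Dn = 7808.7 − 3864.2 ≈ 3944.5 mm.
Setup B: H = 200²/(14×0.028) + 200 ≈ 102240.8 mm; DoF = Df − Dn = 37732 − 21758 ≈ 15974 mm.
Ratio = 15974 / 3944.5 ≈ 4.05.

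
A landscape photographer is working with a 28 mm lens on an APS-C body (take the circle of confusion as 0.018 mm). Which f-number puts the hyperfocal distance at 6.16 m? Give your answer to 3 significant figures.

f/7.10

Rearrange H = f²/(N·c) + f for N: N = f² / ((H − f)·c).
N = 28² / ((6160 − 28) × 0.018) = 784 / 110.4 ≈ 7.10.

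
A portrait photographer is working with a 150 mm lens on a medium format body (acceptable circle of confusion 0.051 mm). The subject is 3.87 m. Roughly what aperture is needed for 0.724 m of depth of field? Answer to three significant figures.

Write h = H − f = f²/(N·c). The thin-lens limits are Dn = s·h/(h + (s−f)) and Df = s·h/(h − (s−f)), so DoF = Df − Dn = 2·s·(s−f)·h / (h² − (s−f)²).
That is a quadratic in h: DoF·h² − 2·s·(s−f)·h − DoF·(s−f)² = 0 ⇒ h = (s−f)·(s + √(s² + DoF²)) / DoF = 3720 × (3870 + √(3870² + 724²)) / 724 = 3720 × (3870 + 3937.14) / 724 ≈ 40114 mm.
Then N = f²/(c·h) = 150² / (0.051 × 40114) = 22500 / 2045.8 ≈ 11.

f/11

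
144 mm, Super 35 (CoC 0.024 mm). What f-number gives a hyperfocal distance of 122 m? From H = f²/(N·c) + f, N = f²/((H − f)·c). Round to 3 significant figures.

Rearrange H = f²/(N·c) + f for N: N = f² / ((H − f)·c).
N = 144² / ((122000 − 144) × 0.024) = 20736 / 2925 ≈ 7.09.

f/7.09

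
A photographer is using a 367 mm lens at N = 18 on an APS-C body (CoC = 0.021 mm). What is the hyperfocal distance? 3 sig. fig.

357 m

Hyperfocal distance H = f²/(N·c) + f = 367²/(18 × 0.021) + 367 = 134689/0.378 + 367 ≈ 356687.1 mm ≈ 357 m.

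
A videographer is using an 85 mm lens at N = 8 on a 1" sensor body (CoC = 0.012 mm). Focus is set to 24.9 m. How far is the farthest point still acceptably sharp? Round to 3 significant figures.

Hyperfocal distance H = f²/(N·c) + f = 85²/(8 × 0.012) + 85 = 7225/0.096 + 85 ≈ 75345.4 mm ≈ 75.35 m.
Far limit Df = s·(H − f)/(H − s) = 24900 × (75345.4 − 85) / (75345.4 − 24900) = 24900 × 75260.4 / 50445.4 ≈ 37149 mm ≈ 37.1 m.

37.1 m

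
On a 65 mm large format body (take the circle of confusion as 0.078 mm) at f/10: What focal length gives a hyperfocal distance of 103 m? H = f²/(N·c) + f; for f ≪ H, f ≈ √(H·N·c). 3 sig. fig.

283 mm

From H = f²/(N·c) + f, with f ≪ H: f ≈ √(H·N·c) = √(103000 × 10 × 0.078) = √80340 ≈ 283.4 mm.
The +f correction barely moves this — solving exactly, f² + N·c·f − N·c·H = 0 ⇒ f = (−N·c + √((N·c)² + 4·N·c·H))/2 = (−0.78 + √321361)/2 ≈ 283.05 mm, so f ≈ 283 mm.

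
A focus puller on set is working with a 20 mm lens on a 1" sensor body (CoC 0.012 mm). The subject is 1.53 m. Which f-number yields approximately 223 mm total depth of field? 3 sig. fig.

f/1.60

Write h = H − f = f²/(N·c). The thin-lens limits are Dn = s·h/(h + (s−f)) and Df = s·h/(h − (s−f)), so DoF = Df − Dn = 2·s·(s−f)·h / (h² − (s−f)²).
That is a quadratic in h: DoF·h² − 2·s·(s−f)·h − DoF·(s−f)² = 0 ⇒ h = (s−f)·(s + √(s² + DoF²)) / DoF = 1510 × (1530 + √(1530² + 223²)) / 223 = 1510 × (1530 + 1546.17) / 223 ≈ 20830 mm.
Then N = f²/(c·h) = 20² / (0.012 × 20830) = 400 / 249.96 ≈ 1.60.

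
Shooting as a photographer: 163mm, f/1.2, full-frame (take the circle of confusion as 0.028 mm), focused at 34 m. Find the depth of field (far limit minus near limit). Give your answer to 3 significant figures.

Hyperfocal distance H = f²/(N·c) + f = 163²/(1.2 × 0.028) + 163 = 26569/0.0336 + 163 ≈ 790907.0 mm ≈ 790.9 m.
Near limit Dn = s·(H − f)/(H + s − 2f) = 34000 × (790907.0 − 163) / (790907.0 + 34000 − 2 × 163) = 34000 × 790744.0 / 824581.0 ≈ 32604.8 mm.
Far limit Df = s·(H − f)/(H − s) = 34000 × (790907.0 − 163) / (790907.0 − 34000) = 34000 × 790744.0 / 756907.0 ≈ 35519.9 mm.
Depth of field = Df − Dn = 35519.9 − 32604.8 ≈ 2915.1 mm ≈ 2.92 m.

2.92 m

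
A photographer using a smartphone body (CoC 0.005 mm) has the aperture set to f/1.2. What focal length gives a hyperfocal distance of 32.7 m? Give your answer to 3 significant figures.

From H = f²/(N·c) + f, with f ≪ H: f ≈ √(H·N·c) = √(32700 × 1.2 × 0.005) = √196.20 ≈ 14.01 mm.
The +f correction barely moves this — solving exactly, f² + N·c·f − N·c·H = 0 ⇒ f = (−N·c + √((N·c)² + 4·N·c·H))/2 = (−0.006 + √784.80)/2 ≈ 14.004 mm, so f ≈ 14.0 mm.

14.0 mm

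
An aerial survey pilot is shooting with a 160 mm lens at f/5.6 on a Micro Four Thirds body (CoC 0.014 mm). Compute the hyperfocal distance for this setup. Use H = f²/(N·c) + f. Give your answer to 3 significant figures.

327 m

Hyperfocal distance H = f²/(N·c) + f = 160²/(5.6 × 0.014) + 160 = 25600/0.0784 + 160 ≈ 326690.6 mm ≈ 327 m.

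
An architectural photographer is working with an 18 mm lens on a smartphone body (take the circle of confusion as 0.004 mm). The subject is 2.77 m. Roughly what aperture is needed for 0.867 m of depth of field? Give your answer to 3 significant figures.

Write h = H − f = f²/(N·c). The thin-lens limits are Dn = s·h/(h + (s−f)) and Df = s·h/(h − (s−f)), so DoF = Df − Dn = 2·s·(s−f)·h / (h² − (s−f)²).
That is a quadratic in h: DoF·h² − 2·s·(s−f)·h − DoF·(s−f)² = 0 ⇒ h = (s−f)·(s + √(s² + DoF²)) / DoF = 2752 × (2770 + √(2770² + 867²)) / 867 = 2752 × (2770 + 2902.51) / 867 ≈ 18005 mm.
Then N = f²/(c·h) = 18² / (0.004 × 18005) = 324 / 72.022 ≈ 4.50.

f/4.50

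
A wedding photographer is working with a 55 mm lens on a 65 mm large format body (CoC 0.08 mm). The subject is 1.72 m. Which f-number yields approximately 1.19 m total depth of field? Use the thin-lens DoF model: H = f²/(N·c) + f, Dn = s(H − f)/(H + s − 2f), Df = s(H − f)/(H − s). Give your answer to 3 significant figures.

f/7.09

Write h = H − f = f²/(N·c). The thin-lens limits are Dn = s·h/(h + (s−f)) and Df = s·h/(h − (s−f)), so DoF = Df − Dn = 2·s·(s−f)·h / (h² − (s−f)²).
That is a quadratic in h: DoF·h² − 2·s·(s−f)·h − DoF·(s−f)² = 0 ⇒ h = (s−f)·(s + √(s² + DoF²)) / DoF = 1665 × (1720 + √(1720² + 1190²)) / 1190 = 1665 × (1720 + 2091.53) / 1190 ≈ 5332.9 mm.
Then N = f²/(c·h) = 55² / (0.08 × 5332.9) = 3025 / 426.64 ≈ 7.09.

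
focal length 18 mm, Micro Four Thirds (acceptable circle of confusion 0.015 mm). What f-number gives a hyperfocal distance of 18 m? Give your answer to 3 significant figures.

Rearrange H = f²/(N·c) + f for N: N = f² / ((H − f)·c).
N = 18² / ((18000 − 18) × 0.015) = 324 / 269.7 ≈ 1.20.

f/1.20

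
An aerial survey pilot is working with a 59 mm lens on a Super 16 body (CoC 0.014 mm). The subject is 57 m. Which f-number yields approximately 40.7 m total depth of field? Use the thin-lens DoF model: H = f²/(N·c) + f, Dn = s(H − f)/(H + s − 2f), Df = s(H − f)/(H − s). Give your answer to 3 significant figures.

f/1.40

Write h = H − f = f²/(N·c). The thin-lens limits are Dn = s·h/(h + (s−f)) and Df = s·h/(h − (s−f)), so DoF = Df − Dn = 2·s·(s−f)·h / (h² − (s−f)²).
That is a quadratic in h: DoF·h² − 2·s·(s−f)·h − DoF·(s−f)² = 0 ⇒ h = (s−f)·(s + √(s² + DoF²)) / DoF = 56941 × (57000 + √(57000² + 40700²)) / 40700 = 56941 × (57000 + 70039.2) / 40700 ≈ 177733 mm.
Then N = f²/(c·h) = 59² / (0.014 × 177733) = 3481 / 2488.3 ≈ 1.40.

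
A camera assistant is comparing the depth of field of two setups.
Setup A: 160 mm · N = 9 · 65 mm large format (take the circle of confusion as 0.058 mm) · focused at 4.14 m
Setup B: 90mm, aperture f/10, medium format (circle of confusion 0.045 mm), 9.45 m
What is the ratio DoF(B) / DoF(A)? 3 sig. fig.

19.9

Setup A: H = 160²/(9×0.058) + 160 ≈ 49202.1 mm; DoF = Df − Dn = 4505.66 − 3829.24 ≈ 676.42 mm.
Setup B: H = 90²/(10×0.045) + 90 ≈ 18090.0 mm; DoF = Df − Dn = 19688 − 6217 ≈ 13471 mm.
Ratio = 13471 / 676.42 ≈ 19.9.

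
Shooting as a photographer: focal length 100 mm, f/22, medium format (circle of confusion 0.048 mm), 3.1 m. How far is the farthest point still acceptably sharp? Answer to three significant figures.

4.54 m

Hyperfocal distance H = f²/(N·c) + f = 100²/(22 × 0.048) + 100 = 10000/1.056 + 100 ≈ 9569.7 mm ≈ 9.570 m.
Far limit Df = s·(H − f)/(H − s) = 3100 × (9569.7 − 100) / (9569.7 − 3100) = 3100 × 9469.7 / 6469.7 ≈ 4537.5 mm ≈ 4.54 m.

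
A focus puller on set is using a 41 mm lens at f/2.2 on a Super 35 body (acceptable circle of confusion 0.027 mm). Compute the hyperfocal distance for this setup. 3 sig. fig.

Hyperfocal distance H = f²/(N·c) + f = 41²/(2.2 × 0.027) + 41 = 1681/0.0594 + 41 ≈ 28340.7 mm ≈ 28.3 m.

28.3 m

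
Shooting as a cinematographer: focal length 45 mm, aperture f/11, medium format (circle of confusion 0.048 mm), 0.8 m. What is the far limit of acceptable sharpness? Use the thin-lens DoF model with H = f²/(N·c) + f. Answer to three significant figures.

0.996 m

Hyperfocal distance H = f²/(N·c) + f = 45²/(11 × 0.048) + 45 = 2025/0.528 + 45 ≈ 3880.2 mm ≈ 3.880 m.
Far limit Df = s·(H − f)/(H − s) = 800 × (3880.2 − 45) / (3880.2 − 800) = 800 × 3835.2 / 3080.2 ≈ 996.09 mm ≈ 0.996 m.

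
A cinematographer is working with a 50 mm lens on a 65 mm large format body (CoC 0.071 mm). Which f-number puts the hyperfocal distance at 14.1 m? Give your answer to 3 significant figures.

Rearrange H = f²/(N·c) + f for N: N = f² / ((H − f)·c).
N = 50² / ((14100 − 50) × 0.071) = 2500 / 997.5 ≈ 2.51.

f/2.51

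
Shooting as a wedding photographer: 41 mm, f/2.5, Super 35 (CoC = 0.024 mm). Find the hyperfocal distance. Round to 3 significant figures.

28.1 m

Hyperfocal distance H = f²/(N·c) + f = 41²/(2.5 × 0.024) + 41 = 1681/0.06 + 41 ≈ 28057.7 mm ≈ 28.1 m.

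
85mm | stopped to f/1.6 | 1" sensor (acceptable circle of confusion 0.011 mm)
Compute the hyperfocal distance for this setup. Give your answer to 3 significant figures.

Hyperfocal distance H = f²/(N·c) + f = 85²/(1.6 × 0.011) + 85 = 7225/0.0176 + 85 ≈ 410596.4 mm ≈ 411 m.

411 m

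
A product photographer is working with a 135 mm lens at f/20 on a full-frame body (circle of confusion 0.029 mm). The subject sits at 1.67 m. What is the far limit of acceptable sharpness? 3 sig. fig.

Hyperfocal distance H = f²/(N·c) + f = 135²/(20 × 0.029) + 135 = 18225/0.58 + 135 ≈ 31557.4 mm ≈ 31.56 m.
Far limit Df = s·(H − f)/(H − s) = 1670 × (31557.4 − 135) / (31557.4 − 1670) = 1670 × 31422.4 / 29887.4 ≈ 1755.8 mm ≈ 1.76 m.

1.76 m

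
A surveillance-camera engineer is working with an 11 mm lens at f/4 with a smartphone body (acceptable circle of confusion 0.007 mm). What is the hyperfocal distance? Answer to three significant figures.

Hyperfocal distance H = f²/(N·c) + f = 11²/(4 × 0.007) + 11 = 121/0.028 + 11 ≈ 4332.4 mm ≈ 4.33 m.

4.33 m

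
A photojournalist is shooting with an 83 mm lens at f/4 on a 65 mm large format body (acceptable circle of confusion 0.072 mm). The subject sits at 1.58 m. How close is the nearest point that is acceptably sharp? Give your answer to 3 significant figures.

1.49 m

Hyperfocal distance H = f²/(N·c) + f = 83²/(4 × 0.072) + 83 = 6889/0.288 + 83 ≈ 24003.1 mm ≈ 24.00 m.
Near limit Dn = s·(H − f)/(H + s − 2f) = 1580 × (24003.1 − 83) / (24003.1 + 1580 − 2 × 83) = 1580 × 23920.1 / 25417.1 ≈ 1486.9 mm ≈ 1.49 m.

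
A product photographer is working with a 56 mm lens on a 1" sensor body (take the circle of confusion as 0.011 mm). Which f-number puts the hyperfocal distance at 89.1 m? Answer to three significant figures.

f/3.20

Rearrange H = f²/(N·c) + f for N: N = f² / ((H − f)·c).
N = 56² / ((89100 − 56) × 0.011) = 3136 / 979.5 ≈ 3.20.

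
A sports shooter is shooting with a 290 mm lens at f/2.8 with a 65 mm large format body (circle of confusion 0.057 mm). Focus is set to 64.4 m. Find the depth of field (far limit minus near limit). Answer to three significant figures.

Hyperfocal distance H = f²/(N·c) + f = 290²/(2.8 × 0.057) + 290 = 84100/0.1596 + 290 ≈ 527232.4 mm ≈ 527.2 m.
Near limit Dn = s·(H − f)/(H + s − 2f) = 64400 × (527232.4 − 290) / (527232.4 + 64400 − 2 × 290) = 64400 × 526942.4 / 591052.4 ≈ 57415 mm.
Far limit Df = s·(H − f)/(H − s) = 64400 × (527232.4 − 290) / (527232.4 − 64400) = 64400 × 526942.4 / 462832.4 ≈ 73320 mm.
Depth of field = Df − Dn = 73320 − 57415 ≈ 15905 mm ≈ 15.9 m.

15.9 m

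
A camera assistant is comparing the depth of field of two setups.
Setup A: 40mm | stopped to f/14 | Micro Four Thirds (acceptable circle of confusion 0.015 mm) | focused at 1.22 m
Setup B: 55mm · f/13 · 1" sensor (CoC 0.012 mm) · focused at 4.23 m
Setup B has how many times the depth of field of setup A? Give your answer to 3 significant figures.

Setup A: H = 40²/(14×0.015) + 40 ≈ 7659.0 mm; DoF = Df − Dn = 1443.57 − 1056.39 ≈ 387.18 mm.
Setup B: H = 55²/(13×0.012) + 55 ≈ 19446.0 mm; DoF = Df − Dn = 5390.6 − 3480.6 ≈ 1910.0 mm.
Ratio = 1910.0 / 387.18 ≈ 4.93.

4.93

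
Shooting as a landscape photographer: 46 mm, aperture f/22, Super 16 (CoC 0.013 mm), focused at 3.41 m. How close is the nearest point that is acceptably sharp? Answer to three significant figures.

2.34 m

Hyperfocal distance H = f²/(N·c) + f = 46²/(22 × 0.013) + 46 = 2116/0.286 + 46 ≈ 7444.6 mm ≈ 7.445 m.
Near limit Dn = s·(H − f)/(H + s − 2f) = 3410 × (7444.6 − 46) / (7444.6 + 3410 − 2 × 46) = 3410 × 7398.6 / 10762.6 ≈ 2344.2 mm ≈ 2.34 m.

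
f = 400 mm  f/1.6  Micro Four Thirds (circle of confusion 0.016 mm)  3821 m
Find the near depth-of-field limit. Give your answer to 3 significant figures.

Hyperfocal distance H = f²/(N·c) + f = 400²/(1.6 × 0.016) + 400 = 160000/0.0256 + 400 ≈ 6250400.0 mm ≈ 6250 m.
Near limit Dn = s·(H − f)/(H + s − 2f) = 3821000 × (6250400.0 − 400) / (6250400.0 + 3821000 − 2 × 400) = 3821000 × 6250000.0 / 10070600.0 ≈ 2371383 mm ≈ 2370 m.

2370 m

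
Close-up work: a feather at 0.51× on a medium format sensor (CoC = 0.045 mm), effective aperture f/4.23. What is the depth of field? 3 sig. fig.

At magnification m, DoF ≈ 2·N_eff·c/m² = 2 × 4.23 × 0.045 / 0.51² = 0.3807 / 0.2601 ≈ 1.46 mm.

1.46 mm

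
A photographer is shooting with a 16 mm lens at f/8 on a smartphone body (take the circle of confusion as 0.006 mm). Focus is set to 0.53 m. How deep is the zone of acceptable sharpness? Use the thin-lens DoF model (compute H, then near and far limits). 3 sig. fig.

103 mm

Hyperfocal distance H = f²/(N·c) + f = 16²/(8 × 0.006) + 16 = 256/0.048 + 16 ≈ 5349.3 mm ≈ 5.349 m.
Near limit Dn = s·(H − f)/(H + s − 2f) = 530 × (5349.3 − 16) / (5349.3 + 530 − 2 × 16) = 530 × 5333.3 / 5847.3 ≈ 483.41 mm.
Far limit Df = s·(H − f)/(H − s) = 530 × (5349.3 − 16) / (5349.3 − 530) = 530 × 5333.3 / 4819.3 ≈ 586.53 mm.
Depth of field = Df − Dn = 586.53 − 483.41 ≈ 103.12 mm.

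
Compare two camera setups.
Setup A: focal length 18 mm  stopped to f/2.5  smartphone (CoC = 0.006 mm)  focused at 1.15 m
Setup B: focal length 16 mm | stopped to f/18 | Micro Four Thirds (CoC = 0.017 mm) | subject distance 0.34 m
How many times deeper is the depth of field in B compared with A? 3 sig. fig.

Setup A: H = 18²/(2.5×0.006) + 18 ≈ 21618.0 mm; DoF = Df − Dn = 1213.60 − 1092.73 ≈ 120.87 mm.
Setup B: H = 16²/(18×0.017) + 16 ≈ 852.6 mm; DoF = Df − Dn = 554.90 − 245.08 ≈ 309.82 mm.
Ratio = 309.82 / 120.87 ≈ 2.56.

2.56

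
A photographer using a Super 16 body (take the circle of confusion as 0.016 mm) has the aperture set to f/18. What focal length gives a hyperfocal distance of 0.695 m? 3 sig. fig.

From H = f²/(N·c) + f, with f ≪ H: f ≈ √(H·N·c) = √(695 × 18 × 0.016) = √200.16 ≈ 14.15 mm.
Exact: f² + N·c·f − N·c·H = 0 ⇒ f = (−N·c + √((N·c)² + 4·N·c·H))/2 = (−0.288 + √800.72)/2 ≈ 14.005 mm ≈ 14.0 mm.

14.0 mm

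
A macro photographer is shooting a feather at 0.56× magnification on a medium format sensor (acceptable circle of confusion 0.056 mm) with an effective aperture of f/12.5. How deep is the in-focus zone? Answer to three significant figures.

At magnification m, DoF ≈ 2·N_eff·c/m² = 2 × 12.5 × 0.056 / 0.56² = 1.4 / 0.3136 ≈ 4.46 mm.

4.46 mm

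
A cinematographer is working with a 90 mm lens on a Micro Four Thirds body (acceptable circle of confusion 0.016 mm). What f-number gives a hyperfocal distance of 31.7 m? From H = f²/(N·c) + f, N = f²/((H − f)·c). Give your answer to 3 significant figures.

Rearrange H = f²/(N·c) + f for N: N = f² / ((H − f)·c).
N = 90² / ((31700 − 90) × 0.016) = 8100 / 505.8 ≈ 16.

f/16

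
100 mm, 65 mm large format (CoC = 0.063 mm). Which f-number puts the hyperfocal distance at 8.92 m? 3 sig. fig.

Rearrange H = f²/(N·c) + f for N: N = f² / ((H − f)·c).
N = 100² / ((8920 − 100) × 0.063) = 10000 / 555.7 ≈ 18.

f/18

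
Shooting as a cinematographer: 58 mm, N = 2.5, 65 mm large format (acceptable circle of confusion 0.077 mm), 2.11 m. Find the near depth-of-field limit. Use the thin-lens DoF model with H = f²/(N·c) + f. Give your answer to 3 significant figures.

1.89 m

Hyperfocal distance H = f²/(N·c) + f = 58²/(2.5 × 0.077) + 58 = 3364/0.1925 + 58 ≈ 17533.3 mm ≈ 17.53 m.
Near limit Dn = s·(H − f)/(H + s − 2f) = 2110 × (17533.3 − 58) / (17533.3 + 2110 − 2 × 58) = 2110 × 17475.3 / 19527.3 ≈ 1888.3 mm ≈ 1.89 m.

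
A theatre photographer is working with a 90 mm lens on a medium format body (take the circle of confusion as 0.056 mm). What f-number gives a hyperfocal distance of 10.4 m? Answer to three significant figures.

f/14

Rearrange H = f²/(N·c) + f for N: N = f² / ((H − f)·c).
N = 90² / ((10400 − 90) × 0.056) = 8100 / 577.4 ≈ 14.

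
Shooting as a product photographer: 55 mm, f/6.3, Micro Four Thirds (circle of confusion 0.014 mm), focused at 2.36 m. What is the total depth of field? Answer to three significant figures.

Hyperfocal distance H = f²/(N·c) + f = 55²/(6.3 × 0.014) + 55 = 3025/0.0882 + 55 ≈ 34352.1 mm ≈ 34.35 m.
Near limit Dn = s·(H − f)/(H + s − 2f) = 2360 × (34352.1 − 55) / (34352.1 + 2360 − 2 × 55) = 2360 × 34297.1 / 36602.1 ≈ 2211.38 mm.
Far limit Df = s·(H − f)/(H − s) = 2360 × (34352.1 − 55) / (34352.1 − 2360) = 2360 × 34297.1 / 31992.1 ≈ 2530.04 mm.
Depth of field = Df − Dn = 2530.04 − 2211.38 ≈ 318.66 mm.

319 mm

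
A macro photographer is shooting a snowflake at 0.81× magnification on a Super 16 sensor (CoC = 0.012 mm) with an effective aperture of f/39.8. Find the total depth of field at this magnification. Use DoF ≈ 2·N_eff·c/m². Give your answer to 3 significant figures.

At magnification m, DoF ≈ 2·N_eff·c/m² = 2 × 39.8 × 0.012 / 0.81² = 0.9552 / 0.6561 ≈ 1.46 mm.

1.46 mm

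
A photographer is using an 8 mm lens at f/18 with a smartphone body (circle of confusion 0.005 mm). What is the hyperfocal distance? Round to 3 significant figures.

0.719 m

Hyperfocal distance H = f²/(N·c) + f = 8²/(18 × 0.005) + 8 = 64/0.09 + 8 ≈ 719.1 mm ≈ 0.719 m.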